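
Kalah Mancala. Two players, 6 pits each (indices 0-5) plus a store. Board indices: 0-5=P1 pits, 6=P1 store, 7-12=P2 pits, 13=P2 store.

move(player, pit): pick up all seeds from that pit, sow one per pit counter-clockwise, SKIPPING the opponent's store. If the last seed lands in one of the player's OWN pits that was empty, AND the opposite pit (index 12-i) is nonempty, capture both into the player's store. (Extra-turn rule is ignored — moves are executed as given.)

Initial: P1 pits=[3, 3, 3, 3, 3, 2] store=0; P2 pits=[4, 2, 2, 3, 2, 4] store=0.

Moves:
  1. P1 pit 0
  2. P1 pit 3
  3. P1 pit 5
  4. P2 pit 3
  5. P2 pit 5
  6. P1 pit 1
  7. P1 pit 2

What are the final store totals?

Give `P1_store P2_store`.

Move 1: P1 pit0 -> P1=[0,4,4,4,3,2](0) P2=[4,2,2,3,2,4](0)
Move 2: P1 pit3 -> P1=[0,4,4,0,4,3](1) P2=[5,2,2,3,2,4](0)
Move 3: P1 pit5 -> P1=[0,4,4,0,4,0](2) P2=[6,3,2,3,2,4](0)
Move 4: P2 pit3 -> P1=[0,4,4,0,4,0](2) P2=[6,3,2,0,3,5](1)
Move 5: P2 pit5 -> P1=[1,5,5,1,4,0](2) P2=[6,3,2,0,3,0](2)
Move 6: P1 pit1 -> P1=[1,0,6,2,5,1](3) P2=[6,3,2,0,3,0](2)
Move 7: P1 pit2 -> P1=[1,0,0,3,6,2](4) P2=[7,4,2,0,3,0](2)

Answer: 4 2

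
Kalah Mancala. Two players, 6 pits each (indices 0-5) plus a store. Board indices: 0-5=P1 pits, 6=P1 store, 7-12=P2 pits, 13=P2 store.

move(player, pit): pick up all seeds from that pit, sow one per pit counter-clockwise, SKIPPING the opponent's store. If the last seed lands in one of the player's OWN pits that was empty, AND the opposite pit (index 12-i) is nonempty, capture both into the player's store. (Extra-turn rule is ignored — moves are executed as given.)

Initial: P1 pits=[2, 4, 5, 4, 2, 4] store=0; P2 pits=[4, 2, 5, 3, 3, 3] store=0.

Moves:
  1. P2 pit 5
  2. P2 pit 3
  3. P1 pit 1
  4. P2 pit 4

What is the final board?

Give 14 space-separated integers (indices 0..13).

Move 1: P2 pit5 -> P1=[3,5,5,4,2,4](0) P2=[4,2,5,3,3,0](1)
Move 2: P2 pit3 -> P1=[3,5,5,4,2,4](0) P2=[4,2,5,0,4,1](2)
Move 3: P1 pit1 -> P1=[3,0,6,5,3,5](1) P2=[4,2,5,0,4,1](2)
Move 4: P2 pit4 -> P1=[4,1,6,5,3,5](1) P2=[4,2,5,0,0,2](3)

Answer: 4 1 6 5 3 5 1 4 2 5 0 0 2 3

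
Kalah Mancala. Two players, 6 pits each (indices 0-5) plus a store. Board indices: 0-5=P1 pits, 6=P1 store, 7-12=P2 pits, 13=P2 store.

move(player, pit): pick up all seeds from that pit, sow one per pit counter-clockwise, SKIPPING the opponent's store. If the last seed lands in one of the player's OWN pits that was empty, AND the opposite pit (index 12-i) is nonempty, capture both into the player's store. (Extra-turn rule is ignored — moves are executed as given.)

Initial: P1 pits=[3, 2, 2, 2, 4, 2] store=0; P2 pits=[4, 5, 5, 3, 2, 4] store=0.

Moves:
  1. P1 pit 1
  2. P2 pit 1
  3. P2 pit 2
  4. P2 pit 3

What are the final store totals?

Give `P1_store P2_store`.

Answer: 0 3

Derivation:
Move 1: P1 pit1 -> P1=[3,0,3,3,4,2](0) P2=[4,5,5,3,2,4](0)
Move 2: P2 pit1 -> P1=[3,0,3,3,4,2](0) P2=[4,0,6,4,3,5](1)
Move 3: P2 pit2 -> P1=[4,1,3,3,4,2](0) P2=[4,0,0,5,4,6](2)
Move 4: P2 pit3 -> P1=[5,2,3,3,4,2](0) P2=[4,0,0,0,5,7](3)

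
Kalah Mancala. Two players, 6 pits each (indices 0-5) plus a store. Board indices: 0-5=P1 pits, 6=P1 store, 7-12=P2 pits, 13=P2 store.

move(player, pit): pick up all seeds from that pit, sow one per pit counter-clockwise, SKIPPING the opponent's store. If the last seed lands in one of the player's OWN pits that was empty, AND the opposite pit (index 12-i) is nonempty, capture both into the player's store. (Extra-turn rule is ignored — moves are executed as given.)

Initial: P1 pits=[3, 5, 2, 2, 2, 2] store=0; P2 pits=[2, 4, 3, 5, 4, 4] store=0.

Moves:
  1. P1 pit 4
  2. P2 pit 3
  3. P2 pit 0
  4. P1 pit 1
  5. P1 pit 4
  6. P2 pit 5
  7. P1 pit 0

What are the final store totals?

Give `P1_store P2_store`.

Answer: 2 2

Derivation:
Move 1: P1 pit4 -> P1=[3,5,2,2,0,3](1) P2=[2,4,3,5,4,4](0)
Move 2: P2 pit3 -> P1=[4,6,2,2,0,3](1) P2=[2,4,3,0,5,5](1)
Move 3: P2 pit0 -> P1=[4,6,2,2,0,3](1) P2=[0,5,4,0,5,5](1)
Move 4: P1 pit1 -> P1=[4,0,3,3,1,4](2) P2=[1,5,4,0,5,5](1)
Move 5: P1 pit4 -> P1=[4,0,3,3,0,5](2) P2=[1,5,4,0,5,5](1)
Move 6: P2 pit5 -> P1=[5,1,4,4,0,5](2) P2=[1,5,4,0,5,0](2)
Move 7: P1 pit0 -> P1=[0,2,5,5,1,6](2) P2=[1,5,4,0,5,0](2)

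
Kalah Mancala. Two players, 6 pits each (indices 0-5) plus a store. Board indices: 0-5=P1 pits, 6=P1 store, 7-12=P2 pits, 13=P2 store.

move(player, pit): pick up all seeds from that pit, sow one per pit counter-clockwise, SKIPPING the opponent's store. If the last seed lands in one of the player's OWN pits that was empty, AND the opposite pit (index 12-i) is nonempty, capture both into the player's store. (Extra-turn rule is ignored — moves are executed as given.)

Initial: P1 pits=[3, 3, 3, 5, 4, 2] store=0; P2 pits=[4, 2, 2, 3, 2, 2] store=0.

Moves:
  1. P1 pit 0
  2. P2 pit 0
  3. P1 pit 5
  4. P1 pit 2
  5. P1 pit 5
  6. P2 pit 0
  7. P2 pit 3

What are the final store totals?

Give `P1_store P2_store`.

Answer: 3 1

Derivation:
Move 1: P1 pit0 -> P1=[0,4,4,6,4,2](0) P2=[4,2,2,3,2,2](0)
Move 2: P2 pit0 -> P1=[0,4,4,6,4,2](0) P2=[0,3,3,4,3,2](0)
Move 3: P1 pit5 -> P1=[0,4,4,6,4,0](1) P2=[1,3,3,4,3,2](0)
Move 4: P1 pit2 -> P1=[0,4,0,7,5,1](2) P2=[1,3,3,4,3,2](0)
Move 5: P1 pit5 -> P1=[0,4,0,7,5,0](3) P2=[1,3,3,4,3,2](0)
Move 6: P2 pit0 -> P1=[0,4,0,7,5,0](3) P2=[0,4,3,4,3,2](0)
Move 7: P2 pit3 -> P1=[1,4,0,7,5,0](3) P2=[0,4,3,0,4,3](1)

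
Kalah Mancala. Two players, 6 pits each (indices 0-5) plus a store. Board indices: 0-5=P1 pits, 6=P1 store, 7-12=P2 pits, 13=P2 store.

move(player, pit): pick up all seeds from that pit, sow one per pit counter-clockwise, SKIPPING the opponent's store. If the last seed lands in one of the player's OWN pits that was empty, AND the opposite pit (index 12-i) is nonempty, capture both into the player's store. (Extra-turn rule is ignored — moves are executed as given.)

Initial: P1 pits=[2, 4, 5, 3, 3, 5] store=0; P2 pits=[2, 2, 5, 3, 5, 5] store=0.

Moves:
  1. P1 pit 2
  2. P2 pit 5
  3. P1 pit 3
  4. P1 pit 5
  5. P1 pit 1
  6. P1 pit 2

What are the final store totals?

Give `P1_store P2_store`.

Answer: 4 1

Derivation:
Move 1: P1 pit2 -> P1=[2,4,0,4,4,6](1) P2=[3,2,5,3,5,5](0)
Move 2: P2 pit5 -> P1=[3,5,1,5,4,6](1) P2=[3,2,5,3,5,0](1)
Move 3: P1 pit3 -> P1=[3,5,1,0,5,7](2) P2=[4,3,5,3,5,0](1)
Move 4: P1 pit5 -> P1=[3,5,1,0,5,0](3) P2=[5,4,6,4,6,1](1)
Move 5: P1 pit1 -> P1=[3,0,2,1,6,1](4) P2=[5,4,6,4,6,1](1)
Move 6: P1 pit2 -> P1=[3,0,0,2,7,1](4) P2=[5,4,6,4,6,1](1)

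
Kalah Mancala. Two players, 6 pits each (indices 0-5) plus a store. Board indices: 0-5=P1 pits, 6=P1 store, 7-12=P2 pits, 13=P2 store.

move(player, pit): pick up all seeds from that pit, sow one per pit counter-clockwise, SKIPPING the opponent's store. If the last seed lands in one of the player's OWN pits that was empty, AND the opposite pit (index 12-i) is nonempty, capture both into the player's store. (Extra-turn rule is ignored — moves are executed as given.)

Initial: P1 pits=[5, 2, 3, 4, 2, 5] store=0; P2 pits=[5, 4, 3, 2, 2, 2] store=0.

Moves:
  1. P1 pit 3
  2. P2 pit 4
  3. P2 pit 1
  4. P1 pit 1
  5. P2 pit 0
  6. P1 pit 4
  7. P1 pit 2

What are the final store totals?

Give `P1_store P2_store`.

Answer: 8 2

Derivation:
Move 1: P1 pit3 -> P1=[5,2,3,0,3,6](1) P2=[6,4,3,2,2,2](0)
Move 2: P2 pit4 -> P1=[5,2,3,0,3,6](1) P2=[6,4,3,2,0,3](1)
Move 3: P2 pit1 -> P1=[5,2,3,0,3,6](1) P2=[6,0,4,3,1,4](1)
Move 4: P1 pit1 -> P1=[5,0,4,0,3,6](6) P2=[6,0,0,3,1,4](1)
Move 5: P2 pit0 -> P1=[5,0,4,0,3,6](6) P2=[0,1,1,4,2,5](2)
Move 6: P1 pit4 -> P1=[5,0,4,0,0,7](7) P2=[1,1,1,4,2,5](2)
Move 7: P1 pit2 -> P1=[5,0,0,1,1,8](8) P2=[1,1,1,4,2,5](2)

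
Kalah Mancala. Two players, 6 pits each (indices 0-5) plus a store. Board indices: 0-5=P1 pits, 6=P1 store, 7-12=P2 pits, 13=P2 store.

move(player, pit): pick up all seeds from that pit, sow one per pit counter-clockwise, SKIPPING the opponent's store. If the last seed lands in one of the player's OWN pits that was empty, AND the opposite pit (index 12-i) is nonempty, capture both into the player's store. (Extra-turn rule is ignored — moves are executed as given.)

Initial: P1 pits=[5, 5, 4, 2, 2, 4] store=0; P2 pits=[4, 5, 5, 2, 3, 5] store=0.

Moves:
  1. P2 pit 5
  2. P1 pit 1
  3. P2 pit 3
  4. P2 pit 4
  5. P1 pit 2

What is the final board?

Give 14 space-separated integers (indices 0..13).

Move 1: P2 pit5 -> P1=[6,6,5,3,2,4](0) P2=[4,5,5,2,3,0](1)
Move 2: P1 pit1 -> P1=[6,0,6,4,3,5](1) P2=[5,5,5,2,3,0](1)
Move 3: P2 pit3 -> P1=[0,0,6,4,3,5](1) P2=[5,5,5,0,4,0](8)
Move 4: P2 pit4 -> P1=[1,1,6,4,3,5](1) P2=[5,5,5,0,0,1](9)
Move 5: P1 pit2 -> P1=[1,1,0,5,4,6](2) P2=[6,6,5,0,0,1](9)

Answer: 1 1 0 5 4 6 2 6 6 5 0 0 1 9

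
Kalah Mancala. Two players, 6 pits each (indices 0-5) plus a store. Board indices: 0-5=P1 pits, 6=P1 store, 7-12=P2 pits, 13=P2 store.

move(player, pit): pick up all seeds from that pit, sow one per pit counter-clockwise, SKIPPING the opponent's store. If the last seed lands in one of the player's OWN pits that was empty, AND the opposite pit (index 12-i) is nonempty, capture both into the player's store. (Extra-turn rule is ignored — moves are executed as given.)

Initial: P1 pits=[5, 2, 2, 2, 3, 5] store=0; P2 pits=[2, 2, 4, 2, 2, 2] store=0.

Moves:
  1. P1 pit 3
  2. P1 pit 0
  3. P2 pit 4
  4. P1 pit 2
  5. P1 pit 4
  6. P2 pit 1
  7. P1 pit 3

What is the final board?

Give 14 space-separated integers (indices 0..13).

Answer: 0 0 0 0 1 10 1 3 0 6 4 0 3 5

Derivation:
Move 1: P1 pit3 -> P1=[5,2,2,0,4,6](0) P2=[2,2,4,2,2,2](0)
Move 2: P1 pit0 -> P1=[0,3,3,1,5,7](0) P2=[2,2,4,2,2,2](0)
Move 3: P2 pit4 -> P1=[0,3,3,1,5,7](0) P2=[2,2,4,2,0,3](1)
Move 4: P1 pit2 -> P1=[0,3,0,2,6,8](0) P2=[2,2,4,2,0,3](1)
Move 5: P1 pit4 -> P1=[0,3,0,2,0,9](1) P2=[3,3,5,3,0,3](1)
Move 6: P2 pit1 -> P1=[0,0,0,2,0,9](1) P2=[3,0,6,4,0,3](5)
Move 7: P1 pit3 -> P1=[0,0,0,0,1,10](1) P2=[3,0,6,4,0,3](5)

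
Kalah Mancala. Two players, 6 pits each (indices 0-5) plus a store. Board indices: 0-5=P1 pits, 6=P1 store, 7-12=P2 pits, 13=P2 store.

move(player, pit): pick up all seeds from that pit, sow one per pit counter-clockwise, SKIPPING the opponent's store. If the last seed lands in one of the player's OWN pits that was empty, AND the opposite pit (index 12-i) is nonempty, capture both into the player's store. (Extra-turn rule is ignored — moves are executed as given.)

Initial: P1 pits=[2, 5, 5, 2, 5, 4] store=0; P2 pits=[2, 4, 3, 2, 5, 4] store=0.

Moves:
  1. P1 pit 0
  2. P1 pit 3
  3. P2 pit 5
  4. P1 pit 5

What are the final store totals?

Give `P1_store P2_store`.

Move 1: P1 pit0 -> P1=[0,6,6,2,5,4](0) P2=[2,4,3,2,5,4](0)
Move 2: P1 pit3 -> P1=[0,6,6,0,6,5](0) P2=[2,4,3,2,5,4](0)
Move 3: P2 pit5 -> P1=[1,7,7,0,6,5](0) P2=[2,4,3,2,5,0](1)
Move 4: P1 pit5 -> P1=[1,7,7,0,6,0](1) P2=[3,5,4,3,5,0](1)

Answer: 1 1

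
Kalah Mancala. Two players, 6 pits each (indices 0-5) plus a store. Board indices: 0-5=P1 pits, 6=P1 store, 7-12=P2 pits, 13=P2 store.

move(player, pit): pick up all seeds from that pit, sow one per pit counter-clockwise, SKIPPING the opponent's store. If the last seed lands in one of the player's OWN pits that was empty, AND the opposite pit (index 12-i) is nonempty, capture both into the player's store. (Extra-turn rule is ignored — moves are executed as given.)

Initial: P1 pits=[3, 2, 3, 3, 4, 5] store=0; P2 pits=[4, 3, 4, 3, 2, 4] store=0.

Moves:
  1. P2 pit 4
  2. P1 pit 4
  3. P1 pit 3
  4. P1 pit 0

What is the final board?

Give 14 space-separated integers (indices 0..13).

Move 1: P2 pit4 -> P1=[3,2,3,3,4,5](0) P2=[4,3,4,3,0,5](1)
Move 2: P1 pit4 -> P1=[3,2,3,3,0,6](1) P2=[5,4,4,3,0,5](1)
Move 3: P1 pit3 -> P1=[3,2,3,0,1,7](2) P2=[5,4,4,3,0,5](1)
Move 4: P1 pit0 -> P1=[0,3,4,0,1,7](7) P2=[5,4,0,3,0,5](1)

Answer: 0 3 4 0 1 7 7 5 4 0 3 0 5 1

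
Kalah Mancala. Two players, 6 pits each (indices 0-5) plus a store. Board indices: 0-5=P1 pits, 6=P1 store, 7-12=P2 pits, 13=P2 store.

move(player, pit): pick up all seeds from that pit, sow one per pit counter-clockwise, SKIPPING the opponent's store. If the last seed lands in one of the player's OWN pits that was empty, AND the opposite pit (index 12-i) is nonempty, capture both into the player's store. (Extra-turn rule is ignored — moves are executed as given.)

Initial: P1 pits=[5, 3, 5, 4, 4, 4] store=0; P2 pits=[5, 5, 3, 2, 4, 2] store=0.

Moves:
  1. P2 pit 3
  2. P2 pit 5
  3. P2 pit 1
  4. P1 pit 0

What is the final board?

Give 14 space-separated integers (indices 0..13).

Answer: 0 5 6 5 5 5 1 5 0 4 1 6 1 2

Derivation:
Move 1: P2 pit3 -> P1=[5,3,5,4,4,4](0) P2=[5,5,3,0,5,3](0)
Move 2: P2 pit5 -> P1=[6,4,5,4,4,4](0) P2=[5,5,3,0,5,0](1)
Move 3: P2 pit1 -> P1=[6,4,5,4,4,4](0) P2=[5,0,4,1,6,1](2)
Move 4: P1 pit0 -> P1=[0,5,6,5,5,5](1) P2=[5,0,4,1,6,1](2)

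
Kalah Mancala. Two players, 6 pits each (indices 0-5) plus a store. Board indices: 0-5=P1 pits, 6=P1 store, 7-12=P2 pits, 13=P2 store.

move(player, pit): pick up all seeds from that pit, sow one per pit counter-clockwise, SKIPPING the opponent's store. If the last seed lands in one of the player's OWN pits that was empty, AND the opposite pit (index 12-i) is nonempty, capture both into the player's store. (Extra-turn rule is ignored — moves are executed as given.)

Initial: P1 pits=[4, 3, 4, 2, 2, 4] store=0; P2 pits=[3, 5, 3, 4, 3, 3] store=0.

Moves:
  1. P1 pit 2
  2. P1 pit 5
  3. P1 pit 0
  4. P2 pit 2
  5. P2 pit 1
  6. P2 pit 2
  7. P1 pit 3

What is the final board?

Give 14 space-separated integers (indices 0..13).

Answer: 1 4 1 0 5 1 3 5 0 0 8 5 5 2

Derivation:
Move 1: P1 pit2 -> P1=[4,3,0,3,3,5](1) P2=[3,5,3,4,3,3](0)
Move 2: P1 pit5 -> P1=[4,3,0,3,3,0](2) P2=[4,6,4,5,3,3](0)
Move 3: P1 pit0 -> P1=[0,4,1,4,4,0](2) P2=[4,6,4,5,3,3](0)
Move 4: P2 pit2 -> P1=[0,4,1,4,4,0](2) P2=[4,6,0,6,4,4](1)
Move 5: P2 pit1 -> P1=[1,4,1,4,4,0](2) P2=[4,0,1,7,5,5](2)
Move 6: P2 pit2 -> P1=[1,4,1,4,4,0](2) P2=[4,0,0,8,5,5](2)
Move 7: P1 pit3 -> P1=[1,4,1,0,5,1](3) P2=[5,0,0,8,5,5](2)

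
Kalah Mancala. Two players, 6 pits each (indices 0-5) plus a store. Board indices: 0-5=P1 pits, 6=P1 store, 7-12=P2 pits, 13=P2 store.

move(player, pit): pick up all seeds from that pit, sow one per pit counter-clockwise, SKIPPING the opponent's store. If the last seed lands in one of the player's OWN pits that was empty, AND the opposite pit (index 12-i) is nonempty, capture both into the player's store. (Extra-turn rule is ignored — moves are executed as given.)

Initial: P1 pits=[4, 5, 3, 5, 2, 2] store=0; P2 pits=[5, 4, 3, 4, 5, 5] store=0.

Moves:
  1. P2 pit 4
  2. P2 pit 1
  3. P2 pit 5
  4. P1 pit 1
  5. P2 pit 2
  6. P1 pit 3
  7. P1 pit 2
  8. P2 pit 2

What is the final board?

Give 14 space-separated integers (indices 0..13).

Move 1: P2 pit4 -> P1=[5,6,4,5,2,2](0) P2=[5,4,3,4,0,6](1)
Move 2: P2 pit1 -> P1=[5,6,4,5,2,2](0) P2=[5,0,4,5,1,7](1)
Move 3: P2 pit5 -> P1=[6,7,5,6,3,3](0) P2=[5,0,4,5,1,0](2)
Move 4: P1 pit1 -> P1=[6,0,6,7,4,4](1) P2=[6,1,4,5,1,0](2)
Move 5: P2 pit2 -> P1=[6,0,6,7,4,4](1) P2=[6,1,0,6,2,1](3)
Move 6: P1 pit3 -> P1=[6,0,6,0,5,5](2) P2=[7,2,1,7,2,1](3)
Move 7: P1 pit2 -> P1=[6,0,0,1,6,6](3) P2=[8,3,1,7,2,1](3)
Move 8: P2 pit2 -> P1=[6,0,0,1,6,6](3) P2=[8,3,0,8,2,1](3)

Answer: 6 0 0 1 6 6 3 8 3 0 8 2 1 3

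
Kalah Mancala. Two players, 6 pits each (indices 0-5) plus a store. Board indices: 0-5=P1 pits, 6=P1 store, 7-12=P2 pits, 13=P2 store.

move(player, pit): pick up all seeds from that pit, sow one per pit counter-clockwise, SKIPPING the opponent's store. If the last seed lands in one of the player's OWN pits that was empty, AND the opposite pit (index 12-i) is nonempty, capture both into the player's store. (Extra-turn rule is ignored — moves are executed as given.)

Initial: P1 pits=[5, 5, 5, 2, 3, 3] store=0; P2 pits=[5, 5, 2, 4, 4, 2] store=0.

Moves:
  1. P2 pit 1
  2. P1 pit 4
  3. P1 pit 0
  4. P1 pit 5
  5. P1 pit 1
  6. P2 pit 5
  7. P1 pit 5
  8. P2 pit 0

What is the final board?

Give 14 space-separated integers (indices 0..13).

Answer: 2 2 7 4 2 0 4 0 2 5 7 6 1 3

Derivation:
Move 1: P2 pit1 -> P1=[5,5,5,2,3,3](0) P2=[5,0,3,5,5,3](1)
Move 2: P1 pit4 -> P1=[5,5,5,2,0,4](1) P2=[6,0,3,5,5,3](1)
Move 3: P1 pit0 -> P1=[0,6,6,3,1,5](1) P2=[6,0,3,5,5,3](1)
Move 4: P1 pit5 -> P1=[0,6,6,3,1,0](2) P2=[7,1,4,6,5,3](1)
Move 5: P1 pit1 -> P1=[0,0,7,4,2,1](3) P2=[8,1,4,6,5,3](1)
Move 6: P2 pit5 -> P1=[1,1,7,4,2,1](3) P2=[8,1,4,6,5,0](2)
Move 7: P1 pit5 -> P1=[1,1,7,4,2,0](4) P2=[8,1,4,6,5,0](2)
Move 8: P2 pit0 -> P1=[2,2,7,4,2,0](4) P2=[0,2,5,7,6,1](3)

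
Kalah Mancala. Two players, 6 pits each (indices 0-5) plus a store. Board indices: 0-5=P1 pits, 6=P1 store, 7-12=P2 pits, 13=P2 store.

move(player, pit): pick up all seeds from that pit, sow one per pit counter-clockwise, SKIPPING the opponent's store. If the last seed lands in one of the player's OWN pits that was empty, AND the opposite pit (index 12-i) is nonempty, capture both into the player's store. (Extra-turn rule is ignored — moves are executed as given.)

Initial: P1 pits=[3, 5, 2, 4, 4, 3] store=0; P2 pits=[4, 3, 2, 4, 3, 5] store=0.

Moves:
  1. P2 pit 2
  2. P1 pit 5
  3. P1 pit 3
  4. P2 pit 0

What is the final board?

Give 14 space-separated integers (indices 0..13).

Move 1: P2 pit2 -> P1=[3,5,2,4,4,3](0) P2=[4,3,0,5,4,5](0)
Move 2: P1 pit5 -> P1=[3,5,2,4,4,0](1) P2=[5,4,0,5,4,5](0)
Move 3: P1 pit3 -> P1=[3,5,2,0,5,1](2) P2=[6,4,0,5,4,5](0)
Move 4: P2 pit0 -> P1=[3,5,2,0,5,1](2) P2=[0,5,1,6,5,6](1)

Answer: 3 5 2 0 5 1 2 0 5 1 6 5 6 1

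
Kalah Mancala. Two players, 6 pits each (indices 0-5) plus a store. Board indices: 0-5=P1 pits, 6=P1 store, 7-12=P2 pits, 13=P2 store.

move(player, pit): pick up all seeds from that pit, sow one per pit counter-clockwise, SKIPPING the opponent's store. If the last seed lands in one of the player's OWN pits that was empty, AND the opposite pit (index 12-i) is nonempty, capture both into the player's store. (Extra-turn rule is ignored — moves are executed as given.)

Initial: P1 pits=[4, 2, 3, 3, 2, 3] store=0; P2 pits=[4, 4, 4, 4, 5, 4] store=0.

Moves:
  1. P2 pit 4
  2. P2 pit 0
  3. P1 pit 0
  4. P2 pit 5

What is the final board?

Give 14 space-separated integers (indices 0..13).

Answer: 1 2 6 5 3 4 0 0 5 5 5 0 0 6

Derivation:
Move 1: P2 pit4 -> P1=[5,3,4,3,2,3](0) P2=[4,4,4,4,0,5](1)
Move 2: P2 pit0 -> P1=[5,0,4,3,2,3](0) P2=[0,5,5,5,0,5](5)
Move 3: P1 pit0 -> P1=[0,1,5,4,3,4](0) P2=[0,5,5,5,0,5](5)
Move 4: P2 pit5 -> P1=[1,2,6,5,3,4](0) P2=[0,5,5,5,0,0](6)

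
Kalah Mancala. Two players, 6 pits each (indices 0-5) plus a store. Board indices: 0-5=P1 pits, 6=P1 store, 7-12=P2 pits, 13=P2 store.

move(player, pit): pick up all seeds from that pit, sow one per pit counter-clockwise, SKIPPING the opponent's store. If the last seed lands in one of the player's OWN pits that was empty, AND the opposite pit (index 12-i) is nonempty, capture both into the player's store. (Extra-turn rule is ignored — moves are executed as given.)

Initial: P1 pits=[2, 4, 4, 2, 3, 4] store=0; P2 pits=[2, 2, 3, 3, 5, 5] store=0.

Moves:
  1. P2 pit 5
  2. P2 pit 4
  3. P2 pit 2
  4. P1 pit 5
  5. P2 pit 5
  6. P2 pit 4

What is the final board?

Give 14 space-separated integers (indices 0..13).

Move 1: P2 pit5 -> P1=[3,5,5,3,3,4](0) P2=[2,2,3,3,5,0](1)
Move 2: P2 pit4 -> P1=[4,6,6,3,3,4](0) P2=[2,2,3,3,0,1](2)
Move 3: P2 pit2 -> P1=[4,6,6,3,3,4](0) P2=[2,2,0,4,1,2](2)
Move 4: P1 pit5 -> P1=[4,6,6,3,3,0](1) P2=[3,3,1,4,1,2](2)
Move 5: P2 pit5 -> P1=[5,6,6,3,3,0](1) P2=[3,3,1,4,1,0](3)
Move 6: P2 pit4 -> P1=[0,6,6,3,3,0](1) P2=[3,3,1,4,0,0](9)

Answer: 0 6 6 3 3 0 1 3 3 1 4 0 0 9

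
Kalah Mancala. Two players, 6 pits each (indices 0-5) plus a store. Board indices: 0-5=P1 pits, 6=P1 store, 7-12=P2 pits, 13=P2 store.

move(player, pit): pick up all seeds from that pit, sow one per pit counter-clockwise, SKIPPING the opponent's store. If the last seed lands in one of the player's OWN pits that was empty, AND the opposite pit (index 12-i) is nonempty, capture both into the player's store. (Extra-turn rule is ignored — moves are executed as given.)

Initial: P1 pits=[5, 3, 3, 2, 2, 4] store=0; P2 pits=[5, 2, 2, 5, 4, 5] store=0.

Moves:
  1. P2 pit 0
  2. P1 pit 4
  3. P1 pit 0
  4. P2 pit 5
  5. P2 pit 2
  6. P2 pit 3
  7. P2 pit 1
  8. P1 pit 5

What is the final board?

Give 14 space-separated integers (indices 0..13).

Move 1: P2 pit0 -> P1=[5,3,3,2,2,4](0) P2=[0,3,3,6,5,6](0)
Move 2: P1 pit4 -> P1=[5,3,3,2,0,5](1) P2=[0,3,3,6,5,6](0)
Move 3: P1 pit0 -> P1=[0,4,4,3,1,6](1) P2=[0,3,3,6,5,6](0)
Move 4: P2 pit5 -> P1=[1,5,5,4,2,6](1) P2=[0,3,3,6,5,0](1)
Move 5: P2 pit2 -> P1=[0,5,5,4,2,6](1) P2=[0,3,0,7,6,0](3)
Move 6: P2 pit3 -> P1=[1,6,6,5,2,6](1) P2=[0,3,0,0,7,1](4)
Move 7: P2 pit1 -> P1=[1,6,6,5,2,6](1) P2=[0,0,1,1,8,1](4)
Move 8: P1 pit5 -> P1=[1,6,6,5,2,0](2) P2=[1,1,2,2,9,1](4)

Answer: 1 6 6 5 2 0 2 1 1 2 2 9 1 4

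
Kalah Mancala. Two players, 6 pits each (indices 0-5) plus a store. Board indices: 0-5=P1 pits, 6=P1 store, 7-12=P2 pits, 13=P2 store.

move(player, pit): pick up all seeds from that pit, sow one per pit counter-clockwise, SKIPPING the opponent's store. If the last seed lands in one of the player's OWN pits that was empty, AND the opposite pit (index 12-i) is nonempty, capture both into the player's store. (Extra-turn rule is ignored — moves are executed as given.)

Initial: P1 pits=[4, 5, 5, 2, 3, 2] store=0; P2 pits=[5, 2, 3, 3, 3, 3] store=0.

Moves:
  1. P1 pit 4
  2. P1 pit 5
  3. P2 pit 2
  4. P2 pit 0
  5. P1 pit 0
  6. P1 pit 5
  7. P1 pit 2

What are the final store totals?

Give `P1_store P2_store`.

Move 1: P1 pit4 -> P1=[4,5,5,2,0,3](1) P2=[6,2,3,3,3,3](0)
Move 2: P1 pit5 -> P1=[4,5,5,2,0,0](2) P2=[7,3,3,3,3,3](0)
Move 3: P2 pit2 -> P1=[4,5,5,2,0,0](2) P2=[7,3,0,4,4,4](0)
Move 4: P2 pit0 -> P1=[5,5,5,2,0,0](2) P2=[0,4,1,5,5,5](1)
Move 5: P1 pit0 -> P1=[0,6,6,3,1,1](2) P2=[0,4,1,5,5,5](1)
Move 6: P1 pit5 -> P1=[0,6,6,3,1,0](3) P2=[0,4,1,5,5,5](1)
Move 7: P1 pit2 -> P1=[0,6,0,4,2,1](4) P2=[1,5,1,5,5,5](1)

Answer: 4 1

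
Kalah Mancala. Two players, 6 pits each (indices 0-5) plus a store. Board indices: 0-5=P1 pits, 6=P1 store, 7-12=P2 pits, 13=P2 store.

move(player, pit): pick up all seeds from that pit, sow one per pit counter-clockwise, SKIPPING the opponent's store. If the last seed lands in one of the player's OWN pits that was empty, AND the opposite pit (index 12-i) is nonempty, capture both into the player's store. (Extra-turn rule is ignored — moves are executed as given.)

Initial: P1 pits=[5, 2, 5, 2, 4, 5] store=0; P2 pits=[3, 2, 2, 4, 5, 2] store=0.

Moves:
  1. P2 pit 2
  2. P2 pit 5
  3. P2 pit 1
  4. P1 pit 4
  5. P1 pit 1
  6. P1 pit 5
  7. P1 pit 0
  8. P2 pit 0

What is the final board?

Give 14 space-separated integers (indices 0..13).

Answer: 0 1 7 4 1 1 3 0 3 3 8 8 1 1

Derivation:
Move 1: P2 pit2 -> P1=[5,2,5,2,4,5](0) P2=[3,2,0,5,6,2](0)
Move 2: P2 pit5 -> P1=[6,2,5,2,4,5](0) P2=[3,2,0,5,6,0](1)
Move 3: P2 pit1 -> P1=[6,2,5,2,4,5](0) P2=[3,0,1,6,6,0](1)
Move 4: P1 pit4 -> P1=[6,2,5,2,0,6](1) P2=[4,1,1,6,6,0](1)
Move 5: P1 pit1 -> P1=[6,0,6,3,0,6](1) P2=[4,1,1,6,6,0](1)
Move 6: P1 pit5 -> P1=[6,0,6,3,0,0](2) P2=[5,2,2,7,7,0](1)
Move 7: P1 pit0 -> P1=[0,1,7,4,1,1](3) P2=[5,2,2,7,7,0](1)
Move 8: P2 pit0 -> P1=[0,1,7,4,1,1](3) P2=[0,3,3,8,8,1](1)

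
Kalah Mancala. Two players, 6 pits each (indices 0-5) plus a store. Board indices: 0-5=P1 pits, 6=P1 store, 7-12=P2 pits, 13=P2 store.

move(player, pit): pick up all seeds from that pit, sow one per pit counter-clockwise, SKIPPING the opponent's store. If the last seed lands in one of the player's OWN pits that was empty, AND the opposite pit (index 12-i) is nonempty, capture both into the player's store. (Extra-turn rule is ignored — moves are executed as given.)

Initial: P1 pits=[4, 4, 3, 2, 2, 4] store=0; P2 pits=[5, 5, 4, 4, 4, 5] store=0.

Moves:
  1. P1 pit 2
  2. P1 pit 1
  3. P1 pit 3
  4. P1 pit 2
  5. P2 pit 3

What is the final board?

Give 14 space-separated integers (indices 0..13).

Answer: 5 0 0 0 5 7 6 6 5 0 0 5 6 1

Derivation:
Move 1: P1 pit2 -> P1=[4,4,0,3,3,5](0) P2=[5,5,4,4,4,5](0)
Move 2: P1 pit1 -> P1=[4,0,1,4,4,6](0) P2=[5,5,4,4,4,5](0)
Move 3: P1 pit3 -> P1=[4,0,1,0,5,7](1) P2=[6,5,4,4,4,5](0)
Move 4: P1 pit2 -> P1=[4,0,0,0,5,7](6) P2=[6,5,0,4,4,5](0)
Move 5: P2 pit3 -> P1=[5,0,0,0,5,7](6) P2=[6,5,0,0,5,6](1)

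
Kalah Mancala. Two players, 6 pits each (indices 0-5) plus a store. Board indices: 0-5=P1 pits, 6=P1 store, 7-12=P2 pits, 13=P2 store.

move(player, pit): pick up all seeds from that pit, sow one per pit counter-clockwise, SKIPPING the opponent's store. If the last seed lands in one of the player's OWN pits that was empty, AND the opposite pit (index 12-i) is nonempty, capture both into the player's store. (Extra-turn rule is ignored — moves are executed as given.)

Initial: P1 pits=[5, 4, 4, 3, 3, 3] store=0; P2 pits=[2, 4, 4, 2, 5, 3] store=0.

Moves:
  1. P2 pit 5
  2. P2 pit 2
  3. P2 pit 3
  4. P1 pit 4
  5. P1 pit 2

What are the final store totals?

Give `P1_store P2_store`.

Move 1: P2 pit5 -> P1=[6,5,4,3,3,3](0) P2=[2,4,4,2,5,0](1)
Move 2: P2 pit2 -> P1=[6,5,4,3,3,3](0) P2=[2,4,0,3,6,1](2)
Move 3: P2 pit3 -> P1=[6,5,4,3,3,3](0) P2=[2,4,0,0,7,2](3)
Move 4: P1 pit4 -> P1=[6,5,4,3,0,4](1) P2=[3,4,0,0,7,2](3)
Move 5: P1 pit2 -> P1=[6,5,0,4,1,5](2) P2=[3,4,0,0,7,2](3)

Answer: 2 3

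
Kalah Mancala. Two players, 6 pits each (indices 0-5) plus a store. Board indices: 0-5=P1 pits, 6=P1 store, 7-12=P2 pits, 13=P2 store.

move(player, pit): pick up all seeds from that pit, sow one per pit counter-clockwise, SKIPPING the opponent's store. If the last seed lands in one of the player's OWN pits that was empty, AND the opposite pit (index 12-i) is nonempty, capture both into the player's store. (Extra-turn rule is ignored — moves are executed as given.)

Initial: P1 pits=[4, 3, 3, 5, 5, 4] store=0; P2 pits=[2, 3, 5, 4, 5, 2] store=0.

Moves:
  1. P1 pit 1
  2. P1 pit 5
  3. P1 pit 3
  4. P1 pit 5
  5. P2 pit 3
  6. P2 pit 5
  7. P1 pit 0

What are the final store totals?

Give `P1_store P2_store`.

Answer: 4 2

Derivation:
Move 1: P1 pit1 -> P1=[4,0,4,6,6,4](0) P2=[2,3,5,4,5,2](0)
Move 2: P1 pit5 -> P1=[4,0,4,6,6,0](1) P2=[3,4,6,4,5,2](0)
Move 3: P1 pit3 -> P1=[4,0,4,0,7,1](2) P2=[4,5,7,4,5,2](0)
Move 4: P1 pit5 -> P1=[4,0,4,0,7,0](3) P2=[4,5,7,4,5,2](0)
Move 5: P2 pit3 -> P1=[5,0,4,0,7,0](3) P2=[4,5,7,0,6,3](1)
Move 6: P2 pit5 -> P1=[6,1,4,0,7,0](3) P2=[4,5,7,0,6,0](2)
Move 7: P1 pit0 -> P1=[0,2,5,1,8,1](4) P2=[4,5,7,0,6,0](2)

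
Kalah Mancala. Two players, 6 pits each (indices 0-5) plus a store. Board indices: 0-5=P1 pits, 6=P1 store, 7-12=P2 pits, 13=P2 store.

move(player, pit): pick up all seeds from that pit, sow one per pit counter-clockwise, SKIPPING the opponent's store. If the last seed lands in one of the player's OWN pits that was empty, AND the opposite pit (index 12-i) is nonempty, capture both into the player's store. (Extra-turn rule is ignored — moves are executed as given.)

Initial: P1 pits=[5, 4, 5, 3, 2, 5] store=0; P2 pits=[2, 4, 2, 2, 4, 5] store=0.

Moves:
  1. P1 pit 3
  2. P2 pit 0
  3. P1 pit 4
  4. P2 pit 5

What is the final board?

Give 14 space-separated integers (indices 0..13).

Answer: 6 5 6 1 0 7 2 1 5 3 2 4 0 1

Derivation:
Move 1: P1 pit3 -> P1=[5,4,5,0,3,6](1) P2=[2,4,2,2,4,5](0)
Move 2: P2 pit0 -> P1=[5,4,5,0,3,6](1) P2=[0,5,3,2,4,5](0)
Move 3: P1 pit4 -> P1=[5,4,5,0,0,7](2) P2=[1,5,3,2,4,5](0)
Move 4: P2 pit5 -> P1=[6,5,6,1,0,7](2) P2=[1,5,3,2,4,0](1)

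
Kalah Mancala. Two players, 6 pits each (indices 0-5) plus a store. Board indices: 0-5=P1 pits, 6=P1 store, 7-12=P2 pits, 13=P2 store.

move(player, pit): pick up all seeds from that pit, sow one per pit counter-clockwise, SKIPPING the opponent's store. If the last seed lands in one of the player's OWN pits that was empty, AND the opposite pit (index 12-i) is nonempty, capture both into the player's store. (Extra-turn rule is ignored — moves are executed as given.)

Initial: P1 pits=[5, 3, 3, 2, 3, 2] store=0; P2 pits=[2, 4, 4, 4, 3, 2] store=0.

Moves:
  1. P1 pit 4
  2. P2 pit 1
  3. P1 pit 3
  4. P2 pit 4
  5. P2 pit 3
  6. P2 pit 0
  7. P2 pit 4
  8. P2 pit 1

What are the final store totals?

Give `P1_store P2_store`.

Answer: 1 6

Derivation:
Move 1: P1 pit4 -> P1=[5,3,3,2,0,3](1) P2=[3,4,4,4,3,2](0)
Move 2: P2 pit1 -> P1=[5,3,3,2,0,3](1) P2=[3,0,5,5,4,3](0)
Move 3: P1 pit3 -> P1=[5,3,3,0,1,4](1) P2=[3,0,5,5,4,3](0)
Move 4: P2 pit4 -> P1=[6,4,3,0,1,4](1) P2=[3,0,5,5,0,4](1)
Move 5: P2 pit3 -> P1=[7,5,3,0,1,4](1) P2=[3,0,5,0,1,5](2)
Move 6: P2 pit0 -> P1=[7,5,0,0,1,4](1) P2=[0,1,6,0,1,5](6)
Move 7: P2 pit4 -> P1=[7,5,0,0,1,4](1) P2=[0,1,6,0,0,6](6)
Move 8: P2 pit1 -> P1=[7,5,0,0,1,4](1) P2=[0,0,7,0,0,6](6)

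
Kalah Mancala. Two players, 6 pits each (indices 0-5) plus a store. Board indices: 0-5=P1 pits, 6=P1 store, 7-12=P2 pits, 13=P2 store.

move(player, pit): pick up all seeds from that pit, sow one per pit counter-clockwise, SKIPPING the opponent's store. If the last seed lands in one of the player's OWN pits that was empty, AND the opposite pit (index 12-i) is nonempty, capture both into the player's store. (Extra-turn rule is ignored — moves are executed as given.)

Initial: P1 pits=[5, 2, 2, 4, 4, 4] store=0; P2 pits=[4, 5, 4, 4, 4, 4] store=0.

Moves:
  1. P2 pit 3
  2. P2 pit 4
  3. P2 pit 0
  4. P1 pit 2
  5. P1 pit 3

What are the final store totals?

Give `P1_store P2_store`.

Move 1: P2 pit3 -> P1=[6,2,2,4,4,4](0) P2=[4,5,4,0,5,5](1)
Move 2: P2 pit4 -> P1=[7,3,3,4,4,4](0) P2=[4,5,4,0,0,6](2)
Move 3: P2 pit0 -> P1=[7,0,3,4,4,4](0) P2=[0,6,5,1,0,6](6)
Move 4: P1 pit2 -> P1=[7,0,0,5,5,5](0) P2=[0,6,5,1,0,6](6)
Move 5: P1 pit3 -> P1=[7,0,0,0,6,6](1) P2=[1,7,5,1,0,6](6)

Answer: 1 6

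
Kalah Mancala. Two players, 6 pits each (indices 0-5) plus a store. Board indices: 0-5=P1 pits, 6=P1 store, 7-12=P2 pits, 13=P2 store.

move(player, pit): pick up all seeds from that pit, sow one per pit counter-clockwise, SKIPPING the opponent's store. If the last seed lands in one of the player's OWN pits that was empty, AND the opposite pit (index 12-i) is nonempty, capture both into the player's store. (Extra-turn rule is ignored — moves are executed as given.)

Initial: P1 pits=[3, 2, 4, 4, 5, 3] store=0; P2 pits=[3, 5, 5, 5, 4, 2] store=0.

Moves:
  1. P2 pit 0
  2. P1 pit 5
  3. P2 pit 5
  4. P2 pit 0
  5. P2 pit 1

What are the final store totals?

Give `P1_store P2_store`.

Answer: 1 2

Derivation:
Move 1: P2 pit0 -> P1=[3,2,4,4,5,3](0) P2=[0,6,6,6,4,2](0)
Move 2: P1 pit5 -> P1=[3,2,4,4,5,0](1) P2=[1,7,6,6,4,2](0)
Move 3: P2 pit5 -> P1=[4,2,4,4,5,0](1) P2=[1,7,6,6,4,0](1)
Move 4: P2 pit0 -> P1=[4,2,4,4,5,0](1) P2=[0,8,6,6,4,0](1)
Move 5: P2 pit1 -> P1=[5,3,5,4,5,0](1) P2=[0,0,7,7,5,1](2)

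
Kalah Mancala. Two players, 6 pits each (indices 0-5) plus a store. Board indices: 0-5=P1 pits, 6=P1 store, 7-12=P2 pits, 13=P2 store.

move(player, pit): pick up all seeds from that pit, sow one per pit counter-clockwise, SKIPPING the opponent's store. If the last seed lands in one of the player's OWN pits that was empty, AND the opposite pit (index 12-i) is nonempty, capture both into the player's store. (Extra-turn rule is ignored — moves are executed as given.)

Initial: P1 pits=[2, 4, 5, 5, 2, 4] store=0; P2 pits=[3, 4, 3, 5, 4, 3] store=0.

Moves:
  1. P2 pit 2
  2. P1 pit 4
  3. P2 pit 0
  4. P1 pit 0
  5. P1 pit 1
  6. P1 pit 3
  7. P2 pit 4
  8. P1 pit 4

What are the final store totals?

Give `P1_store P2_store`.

Answer: 4 1

Derivation:
Move 1: P2 pit2 -> P1=[2,4,5,5,2,4](0) P2=[3,4,0,6,5,4](0)
Move 2: P1 pit4 -> P1=[2,4,5,5,0,5](1) P2=[3,4,0,6,5,4](0)
Move 3: P2 pit0 -> P1=[2,4,5,5,0,5](1) P2=[0,5,1,7,5,4](0)
Move 4: P1 pit0 -> P1=[0,5,6,5,0,5](1) P2=[0,5,1,7,5,4](0)
Move 5: P1 pit1 -> P1=[0,0,7,6,1,6](2) P2=[0,5,1,7,5,4](0)
Move 6: P1 pit3 -> P1=[0,0,7,0,2,7](3) P2=[1,6,2,7,5,4](0)
Move 7: P2 pit4 -> P1=[1,1,8,0,2,7](3) P2=[1,6,2,7,0,5](1)
Move 8: P1 pit4 -> P1=[1,1,8,0,0,8](4) P2=[1,6,2,7,0,5](1)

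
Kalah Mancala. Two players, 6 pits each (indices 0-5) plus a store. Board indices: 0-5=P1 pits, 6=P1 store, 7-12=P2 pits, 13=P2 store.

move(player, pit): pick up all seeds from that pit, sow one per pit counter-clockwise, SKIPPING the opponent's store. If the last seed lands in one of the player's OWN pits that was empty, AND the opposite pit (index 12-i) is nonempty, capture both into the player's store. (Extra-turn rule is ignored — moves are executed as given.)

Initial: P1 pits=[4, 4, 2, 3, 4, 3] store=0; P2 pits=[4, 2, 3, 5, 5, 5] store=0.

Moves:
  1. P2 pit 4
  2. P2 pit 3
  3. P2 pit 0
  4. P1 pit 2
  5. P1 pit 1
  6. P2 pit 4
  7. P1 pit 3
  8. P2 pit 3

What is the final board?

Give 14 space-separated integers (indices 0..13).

Answer: 6 0 1 0 7 6 2 2 4 4 0 1 8 3

Derivation:
Move 1: P2 pit4 -> P1=[5,5,3,3,4,3](0) P2=[4,2,3,5,0,6](1)
Move 2: P2 pit3 -> P1=[6,6,3,3,4,3](0) P2=[4,2,3,0,1,7](2)
Move 3: P2 pit0 -> P1=[6,6,3,3,4,3](0) P2=[0,3,4,1,2,7](2)
Move 4: P1 pit2 -> P1=[6,6,0,4,5,4](0) P2=[0,3,4,1,2,7](2)
Move 5: P1 pit1 -> P1=[6,0,1,5,6,5](1) P2=[1,3,4,1,2,7](2)
Move 6: P2 pit4 -> P1=[6,0,1,5,6,5](1) P2=[1,3,4,1,0,8](3)
Move 7: P1 pit3 -> P1=[6,0,1,0,7,6](2) P2=[2,4,4,1,0,8](3)
Move 8: P2 pit3 -> P1=[6,0,1,0,7,6](2) P2=[2,4,4,0,1,8](3)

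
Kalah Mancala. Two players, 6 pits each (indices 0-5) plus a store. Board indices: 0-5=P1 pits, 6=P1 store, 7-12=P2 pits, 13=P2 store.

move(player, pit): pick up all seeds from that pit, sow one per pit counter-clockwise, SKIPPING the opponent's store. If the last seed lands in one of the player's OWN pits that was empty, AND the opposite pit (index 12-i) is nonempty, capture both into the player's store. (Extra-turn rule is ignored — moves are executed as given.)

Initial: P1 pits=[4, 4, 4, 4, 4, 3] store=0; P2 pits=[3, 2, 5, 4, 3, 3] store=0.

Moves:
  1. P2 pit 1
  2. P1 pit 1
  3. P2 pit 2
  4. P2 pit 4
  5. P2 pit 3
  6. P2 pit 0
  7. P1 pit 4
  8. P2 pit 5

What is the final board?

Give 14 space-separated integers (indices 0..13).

Move 1: P2 pit1 -> P1=[4,4,4,4,4,3](0) P2=[3,0,6,5,3,3](0)
Move 2: P1 pit1 -> P1=[4,0,5,5,5,4](0) P2=[3,0,6,5,3,3](0)
Move 3: P2 pit2 -> P1=[5,1,5,5,5,4](0) P2=[3,0,0,6,4,4](1)
Move 4: P2 pit4 -> P1=[6,2,5,5,5,4](0) P2=[3,0,0,6,0,5](2)
Move 5: P2 pit3 -> P1=[7,3,6,5,5,4](0) P2=[3,0,0,0,1,6](3)
Move 6: P2 pit0 -> P1=[7,3,0,5,5,4](0) P2=[0,1,1,0,1,6](10)
Move 7: P1 pit4 -> P1=[7,3,0,5,0,5](1) P2=[1,2,2,0,1,6](10)
Move 8: P2 pit5 -> P1=[8,4,1,6,1,5](1) P2=[1,2,2,0,1,0](11)

Answer: 8 4 1 6 1 5 1 1 2 2 0 1 0 11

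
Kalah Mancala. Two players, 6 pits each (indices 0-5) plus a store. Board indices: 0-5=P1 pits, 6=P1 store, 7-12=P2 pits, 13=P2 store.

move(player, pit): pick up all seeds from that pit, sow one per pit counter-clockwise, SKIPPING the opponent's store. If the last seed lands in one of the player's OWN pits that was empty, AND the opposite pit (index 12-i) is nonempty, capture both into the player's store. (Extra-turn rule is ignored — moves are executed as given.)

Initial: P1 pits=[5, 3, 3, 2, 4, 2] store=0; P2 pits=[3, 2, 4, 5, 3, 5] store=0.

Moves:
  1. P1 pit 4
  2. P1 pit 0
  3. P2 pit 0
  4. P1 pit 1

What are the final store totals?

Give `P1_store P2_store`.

Move 1: P1 pit4 -> P1=[5,3,3,2,0,3](1) P2=[4,3,4,5,3,5](0)
Move 2: P1 pit0 -> P1=[0,4,4,3,1,4](1) P2=[4,3,4,5,3,5](0)
Move 3: P2 pit0 -> P1=[0,4,4,3,1,4](1) P2=[0,4,5,6,4,5](0)
Move 4: P1 pit1 -> P1=[0,0,5,4,2,5](1) P2=[0,4,5,6,4,5](0)

Answer: 1 0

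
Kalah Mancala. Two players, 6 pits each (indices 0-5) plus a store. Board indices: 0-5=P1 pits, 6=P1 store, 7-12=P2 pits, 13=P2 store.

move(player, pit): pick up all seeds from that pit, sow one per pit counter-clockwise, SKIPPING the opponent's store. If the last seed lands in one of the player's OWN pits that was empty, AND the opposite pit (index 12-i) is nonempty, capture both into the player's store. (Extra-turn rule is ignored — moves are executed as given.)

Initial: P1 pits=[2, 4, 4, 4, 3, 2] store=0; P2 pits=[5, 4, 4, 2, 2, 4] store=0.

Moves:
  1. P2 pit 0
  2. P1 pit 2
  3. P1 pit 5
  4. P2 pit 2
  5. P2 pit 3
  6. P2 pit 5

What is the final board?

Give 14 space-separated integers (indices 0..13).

Answer: 5 5 1 6 5 1 2 1 6 0 0 5 0 3

Derivation:
Move 1: P2 pit0 -> P1=[2,4,4,4,3,2](0) P2=[0,5,5,3,3,5](0)
Move 2: P1 pit2 -> P1=[2,4,0,5,4,3](1) P2=[0,5,5,3,3,5](0)
Move 3: P1 pit5 -> P1=[2,4,0,5,4,0](2) P2=[1,6,5,3,3,5](0)
Move 4: P2 pit2 -> P1=[3,4,0,5,4,0](2) P2=[1,6,0,4,4,6](1)
Move 5: P2 pit3 -> P1=[4,4,0,5,4,0](2) P2=[1,6,0,0,5,7](2)
Move 6: P2 pit5 -> P1=[5,5,1,6,5,1](2) P2=[1,6,0,0,5,0](3)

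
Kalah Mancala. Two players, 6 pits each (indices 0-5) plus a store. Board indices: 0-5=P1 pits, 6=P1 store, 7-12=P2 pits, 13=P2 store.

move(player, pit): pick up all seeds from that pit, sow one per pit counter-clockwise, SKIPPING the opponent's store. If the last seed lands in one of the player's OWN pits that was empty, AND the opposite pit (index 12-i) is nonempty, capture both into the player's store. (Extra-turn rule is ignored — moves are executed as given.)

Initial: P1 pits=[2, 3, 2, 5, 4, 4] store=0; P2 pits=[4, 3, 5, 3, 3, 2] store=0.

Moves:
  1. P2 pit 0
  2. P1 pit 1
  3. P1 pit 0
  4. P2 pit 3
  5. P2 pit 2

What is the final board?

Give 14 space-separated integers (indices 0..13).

Answer: 2 2 4 6 5 4 0 0 4 0 1 6 4 2

Derivation:
Move 1: P2 pit0 -> P1=[2,3,2,5,4,4](0) P2=[0,4,6,4,4,2](0)
Move 2: P1 pit1 -> P1=[2,0,3,6,5,4](0) P2=[0,4,6,4,4,2](0)
Move 3: P1 pit0 -> P1=[0,1,4,6,5,4](0) P2=[0,4,6,4,4,2](0)
Move 4: P2 pit3 -> P1=[1,1,4,6,5,4](0) P2=[0,4,6,0,5,3](1)
Move 5: P2 pit2 -> P1=[2,2,4,6,5,4](0) P2=[0,4,0,1,6,4](2)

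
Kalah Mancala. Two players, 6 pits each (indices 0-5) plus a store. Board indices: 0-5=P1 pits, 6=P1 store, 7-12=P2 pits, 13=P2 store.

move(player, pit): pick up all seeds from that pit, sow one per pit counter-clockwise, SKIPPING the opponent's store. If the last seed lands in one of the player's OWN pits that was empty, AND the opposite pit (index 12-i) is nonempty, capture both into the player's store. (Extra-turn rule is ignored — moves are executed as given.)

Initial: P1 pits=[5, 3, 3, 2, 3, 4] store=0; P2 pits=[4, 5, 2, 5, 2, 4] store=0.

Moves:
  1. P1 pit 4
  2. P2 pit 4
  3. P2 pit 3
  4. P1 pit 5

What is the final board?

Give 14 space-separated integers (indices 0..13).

Move 1: P1 pit4 -> P1=[5,3,3,2,0,5](1) P2=[5,5,2,5,2,4](0)
Move 2: P2 pit4 -> P1=[5,3,3,2,0,5](1) P2=[5,5,2,5,0,5](1)
Move 3: P2 pit3 -> P1=[6,4,3,2,0,5](1) P2=[5,5,2,0,1,6](2)
Move 4: P1 pit5 -> P1=[6,4,3,2,0,0](2) P2=[6,6,3,1,1,6](2)

Answer: 6 4 3 2 0 0 2 6 6 3 1 1 6 2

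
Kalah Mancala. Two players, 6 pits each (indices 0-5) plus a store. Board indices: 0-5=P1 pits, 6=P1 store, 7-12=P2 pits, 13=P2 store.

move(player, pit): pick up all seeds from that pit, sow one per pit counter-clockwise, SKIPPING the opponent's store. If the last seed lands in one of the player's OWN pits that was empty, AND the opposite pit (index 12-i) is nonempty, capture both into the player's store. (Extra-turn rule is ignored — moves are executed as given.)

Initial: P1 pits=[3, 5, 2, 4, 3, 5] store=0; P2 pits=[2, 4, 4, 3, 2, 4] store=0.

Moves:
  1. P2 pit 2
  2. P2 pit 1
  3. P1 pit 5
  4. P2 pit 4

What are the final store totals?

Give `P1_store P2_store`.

Move 1: P2 pit2 -> P1=[3,5,2,4,3,5](0) P2=[2,4,0,4,3,5](1)
Move 2: P2 pit1 -> P1=[3,5,2,4,3,5](0) P2=[2,0,1,5,4,6](1)
Move 3: P1 pit5 -> P1=[3,5,2,4,3,0](1) P2=[3,1,2,6,4,6](1)
Move 4: P2 pit4 -> P1=[4,6,2,4,3,0](1) P2=[3,1,2,6,0,7](2)

Answer: 1 2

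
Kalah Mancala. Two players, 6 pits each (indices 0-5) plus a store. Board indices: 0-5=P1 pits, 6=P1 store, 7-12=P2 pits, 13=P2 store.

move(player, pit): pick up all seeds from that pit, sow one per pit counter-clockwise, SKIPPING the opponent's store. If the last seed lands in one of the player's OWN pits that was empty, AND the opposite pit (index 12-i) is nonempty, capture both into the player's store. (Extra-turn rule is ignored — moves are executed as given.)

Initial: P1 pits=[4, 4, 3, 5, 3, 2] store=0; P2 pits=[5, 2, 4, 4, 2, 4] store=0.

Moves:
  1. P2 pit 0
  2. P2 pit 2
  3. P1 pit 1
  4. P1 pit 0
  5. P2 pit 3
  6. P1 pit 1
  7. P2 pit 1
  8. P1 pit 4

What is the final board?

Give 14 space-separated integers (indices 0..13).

Move 1: P2 pit0 -> P1=[4,4,3,5,3,2](0) P2=[0,3,5,5,3,5](0)
Move 2: P2 pit2 -> P1=[5,4,3,5,3,2](0) P2=[0,3,0,6,4,6](1)
Move 3: P1 pit1 -> P1=[5,0,4,6,4,3](0) P2=[0,3,0,6,4,6](1)
Move 4: P1 pit0 -> P1=[0,1,5,7,5,4](0) P2=[0,3,0,6,4,6](1)
Move 5: P2 pit3 -> P1=[1,2,6,7,5,4](0) P2=[0,3,0,0,5,7](2)
Move 6: P1 pit1 -> P1=[1,0,7,8,5,4](0) P2=[0,3,0,0,5,7](2)
Move 7: P2 pit1 -> P1=[1,0,7,8,5,4](0) P2=[0,0,1,1,6,7](2)
Move 8: P1 pit4 -> P1=[1,0,7,8,0,5](1) P2=[1,1,2,1,6,7](2)

Answer: 1 0 7 8 0 5 1 1 1 2 1 6 7 2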